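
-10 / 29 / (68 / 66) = -165 / 493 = -0.33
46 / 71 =0.65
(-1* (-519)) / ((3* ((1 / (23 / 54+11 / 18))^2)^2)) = 106335488 / 531441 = 200.09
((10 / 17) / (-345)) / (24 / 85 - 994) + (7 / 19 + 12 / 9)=31407306 / 18455821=1.70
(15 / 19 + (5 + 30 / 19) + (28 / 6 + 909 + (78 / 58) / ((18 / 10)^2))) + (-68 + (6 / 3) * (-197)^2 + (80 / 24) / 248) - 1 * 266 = 144269372563 / 1844748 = 78205.46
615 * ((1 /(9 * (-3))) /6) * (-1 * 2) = 205 /27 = 7.59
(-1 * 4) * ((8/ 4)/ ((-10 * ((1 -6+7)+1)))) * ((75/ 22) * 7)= 70/ 11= 6.36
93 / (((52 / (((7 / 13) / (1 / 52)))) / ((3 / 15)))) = 10.02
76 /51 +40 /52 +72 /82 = 85286 /27183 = 3.14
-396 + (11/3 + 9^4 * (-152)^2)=454754855/3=151584951.67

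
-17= -17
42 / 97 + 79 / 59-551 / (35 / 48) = -151006969 / 200305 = -753.89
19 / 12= 1.58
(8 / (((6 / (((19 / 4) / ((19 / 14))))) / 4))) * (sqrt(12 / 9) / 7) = 16 * sqrt(3) / 9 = 3.08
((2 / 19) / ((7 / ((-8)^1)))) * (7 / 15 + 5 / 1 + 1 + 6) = -2992 / 1995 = -1.50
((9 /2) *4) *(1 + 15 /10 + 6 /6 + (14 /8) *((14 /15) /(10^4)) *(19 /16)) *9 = 453625137 /800000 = 567.03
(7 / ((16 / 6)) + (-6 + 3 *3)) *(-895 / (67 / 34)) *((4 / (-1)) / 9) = 76075 / 67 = 1135.45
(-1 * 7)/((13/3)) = -21/13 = -1.62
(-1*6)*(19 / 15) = -38 / 5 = -7.60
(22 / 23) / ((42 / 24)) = 88 / 161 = 0.55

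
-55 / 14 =-3.93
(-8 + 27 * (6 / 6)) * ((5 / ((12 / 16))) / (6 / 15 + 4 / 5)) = 950 / 9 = 105.56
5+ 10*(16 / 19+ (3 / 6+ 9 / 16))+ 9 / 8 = 1913 / 76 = 25.17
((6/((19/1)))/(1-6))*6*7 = -252/95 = -2.65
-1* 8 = -8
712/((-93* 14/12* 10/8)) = -5696/1085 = -5.25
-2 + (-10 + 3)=-9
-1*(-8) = 8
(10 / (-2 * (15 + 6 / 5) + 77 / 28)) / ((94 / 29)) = -0.10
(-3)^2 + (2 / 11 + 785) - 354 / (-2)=10683 / 11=971.18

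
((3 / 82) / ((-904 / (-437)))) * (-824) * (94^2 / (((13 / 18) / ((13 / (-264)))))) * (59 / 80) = 52796957769 / 8154080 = 6474.91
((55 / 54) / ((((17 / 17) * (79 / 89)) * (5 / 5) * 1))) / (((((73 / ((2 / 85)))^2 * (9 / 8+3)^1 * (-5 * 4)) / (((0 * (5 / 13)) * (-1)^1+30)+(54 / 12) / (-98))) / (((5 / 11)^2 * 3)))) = -174173 / 6492240717039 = -0.00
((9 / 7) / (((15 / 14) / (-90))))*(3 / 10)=-162 / 5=-32.40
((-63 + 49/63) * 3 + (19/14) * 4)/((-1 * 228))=1903/2394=0.79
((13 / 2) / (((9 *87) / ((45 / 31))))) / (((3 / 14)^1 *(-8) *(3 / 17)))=-7735 / 194184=-0.04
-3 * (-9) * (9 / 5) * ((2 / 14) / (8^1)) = 0.87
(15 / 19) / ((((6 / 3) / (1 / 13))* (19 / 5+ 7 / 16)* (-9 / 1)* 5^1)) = -40 / 251199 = -0.00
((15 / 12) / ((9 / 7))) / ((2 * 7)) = 5 / 72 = 0.07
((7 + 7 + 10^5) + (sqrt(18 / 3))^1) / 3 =sqrt(6) / 3 + 33338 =33338.82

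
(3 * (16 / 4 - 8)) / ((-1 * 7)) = 12 / 7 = 1.71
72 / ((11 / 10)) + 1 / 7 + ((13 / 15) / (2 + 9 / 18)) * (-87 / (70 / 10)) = 117981 / 1925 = 61.29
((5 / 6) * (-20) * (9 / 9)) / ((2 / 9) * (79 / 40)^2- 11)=120000 / 72959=1.64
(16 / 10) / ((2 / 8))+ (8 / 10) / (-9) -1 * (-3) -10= -31 / 45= -0.69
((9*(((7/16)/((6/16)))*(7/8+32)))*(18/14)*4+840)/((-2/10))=-52305/4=-13076.25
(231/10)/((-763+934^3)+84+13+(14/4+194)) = 231/8147800355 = 0.00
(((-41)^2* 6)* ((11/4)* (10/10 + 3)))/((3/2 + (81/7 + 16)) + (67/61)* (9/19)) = 1800209796/480155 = 3749.23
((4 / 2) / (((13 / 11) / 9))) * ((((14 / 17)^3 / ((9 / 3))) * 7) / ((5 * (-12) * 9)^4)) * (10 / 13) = 26411 / 147084622659000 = 0.00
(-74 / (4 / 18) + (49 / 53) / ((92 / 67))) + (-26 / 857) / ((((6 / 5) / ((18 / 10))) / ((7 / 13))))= -1388806621 / 4178732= -332.35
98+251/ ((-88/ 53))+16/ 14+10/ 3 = -89987/ 1848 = -48.69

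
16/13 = 1.23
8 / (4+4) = 1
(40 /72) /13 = 5 /117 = 0.04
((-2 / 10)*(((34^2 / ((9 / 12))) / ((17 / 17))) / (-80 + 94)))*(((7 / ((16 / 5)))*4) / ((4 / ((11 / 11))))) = -289 / 6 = -48.17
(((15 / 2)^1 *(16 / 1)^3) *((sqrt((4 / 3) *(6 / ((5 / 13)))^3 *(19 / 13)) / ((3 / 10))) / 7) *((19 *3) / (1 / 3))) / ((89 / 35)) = 546324480 *sqrt(190) / 89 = 84613070.41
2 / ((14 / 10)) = 10 / 7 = 1.43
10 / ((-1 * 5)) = -2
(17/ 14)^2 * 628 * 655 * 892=26509628980/ 49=541012836.33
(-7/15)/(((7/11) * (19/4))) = -44/285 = -0.15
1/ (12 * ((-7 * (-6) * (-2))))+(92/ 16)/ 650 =2573/ 327600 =0.01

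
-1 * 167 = -167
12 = 12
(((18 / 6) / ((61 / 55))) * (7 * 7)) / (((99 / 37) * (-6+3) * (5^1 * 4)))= -1813 / 2196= -0.83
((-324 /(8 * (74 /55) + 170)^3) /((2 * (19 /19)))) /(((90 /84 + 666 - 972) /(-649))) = -755841625 /12947991958478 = -0.00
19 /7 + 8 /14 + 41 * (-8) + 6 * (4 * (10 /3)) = -1713 /7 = -244.71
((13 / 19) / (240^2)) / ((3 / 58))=0.00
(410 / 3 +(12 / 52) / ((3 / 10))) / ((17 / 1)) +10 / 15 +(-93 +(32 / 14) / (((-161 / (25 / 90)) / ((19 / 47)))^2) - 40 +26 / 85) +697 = 20558462774069464 / 35875073940615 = 573.06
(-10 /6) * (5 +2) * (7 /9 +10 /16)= -3535 /216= -16.37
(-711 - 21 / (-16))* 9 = -6387.19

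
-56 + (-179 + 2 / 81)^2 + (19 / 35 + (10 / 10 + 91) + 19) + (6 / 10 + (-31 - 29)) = 1470963916 / 45927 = 32028.30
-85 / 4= -21.25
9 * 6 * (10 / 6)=90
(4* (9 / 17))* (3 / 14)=54 / 119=0.45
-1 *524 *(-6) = 3144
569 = 569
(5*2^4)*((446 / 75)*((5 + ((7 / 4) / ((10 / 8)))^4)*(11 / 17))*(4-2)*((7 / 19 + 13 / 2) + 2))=48726705984 / 1009375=48274.14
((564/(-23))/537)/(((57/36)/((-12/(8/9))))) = 30456/78223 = 0.39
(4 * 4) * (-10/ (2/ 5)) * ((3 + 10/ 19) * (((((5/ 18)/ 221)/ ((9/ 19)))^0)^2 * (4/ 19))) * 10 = -1072000/ 361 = -2969.53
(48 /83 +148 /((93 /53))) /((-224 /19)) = -3113701 /432264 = -7.20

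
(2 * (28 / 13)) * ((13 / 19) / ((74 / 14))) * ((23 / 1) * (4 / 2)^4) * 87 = 17852.45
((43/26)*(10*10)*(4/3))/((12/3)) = 2150/39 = 55.13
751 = 751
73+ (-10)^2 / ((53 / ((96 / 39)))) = 53497 / 689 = 77.64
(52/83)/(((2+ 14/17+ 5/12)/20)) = 3.87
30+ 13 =43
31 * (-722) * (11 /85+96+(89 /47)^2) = -2231825.54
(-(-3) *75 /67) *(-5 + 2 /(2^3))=-15.95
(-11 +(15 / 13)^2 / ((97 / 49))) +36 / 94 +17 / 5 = -25211653 / 3852355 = -6.54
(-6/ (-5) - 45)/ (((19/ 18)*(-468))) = 219/ 2470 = 0.09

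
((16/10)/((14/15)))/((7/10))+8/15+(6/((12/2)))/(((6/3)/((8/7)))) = 2612/735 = 3.55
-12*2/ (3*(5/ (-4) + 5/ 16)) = 128/ 15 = 8.53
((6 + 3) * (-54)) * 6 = -2916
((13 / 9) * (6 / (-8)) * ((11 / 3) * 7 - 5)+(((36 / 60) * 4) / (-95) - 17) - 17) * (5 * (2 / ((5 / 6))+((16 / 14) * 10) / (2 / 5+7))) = -1231898914 / 1107225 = -1112.60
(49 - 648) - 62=-661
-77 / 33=-2.33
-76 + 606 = 530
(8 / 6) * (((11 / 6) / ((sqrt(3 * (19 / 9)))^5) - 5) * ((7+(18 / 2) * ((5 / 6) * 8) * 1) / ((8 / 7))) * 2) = -2345 / 3+5159 * sqrt(57) / 13718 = -778.83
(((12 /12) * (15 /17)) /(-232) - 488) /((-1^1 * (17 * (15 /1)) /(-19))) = -36569053 /1005720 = -36.36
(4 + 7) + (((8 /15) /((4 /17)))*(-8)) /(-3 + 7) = 97 /15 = 6.47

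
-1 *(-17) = 17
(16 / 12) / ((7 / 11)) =44 / 21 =2.10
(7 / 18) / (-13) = -7 / 234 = -0.03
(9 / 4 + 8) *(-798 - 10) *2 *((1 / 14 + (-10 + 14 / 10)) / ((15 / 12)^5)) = 5063018496 / 109375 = 46290.45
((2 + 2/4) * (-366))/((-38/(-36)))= -16470/19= -866.84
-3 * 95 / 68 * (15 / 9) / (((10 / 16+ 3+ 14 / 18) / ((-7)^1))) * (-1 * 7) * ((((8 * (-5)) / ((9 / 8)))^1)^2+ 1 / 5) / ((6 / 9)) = -2383737055 / 16167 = -147444.61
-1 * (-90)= 90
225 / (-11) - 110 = -1435 / 11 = -130.45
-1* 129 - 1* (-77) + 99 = 47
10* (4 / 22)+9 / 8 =259 / 88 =2.94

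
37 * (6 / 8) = 27.75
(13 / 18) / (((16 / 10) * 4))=65 / 576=0.11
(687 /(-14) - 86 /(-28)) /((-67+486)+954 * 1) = -46 /1373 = -0.03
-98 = -98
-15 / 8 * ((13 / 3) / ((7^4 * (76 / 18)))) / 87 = -195 / 21167216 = -0.00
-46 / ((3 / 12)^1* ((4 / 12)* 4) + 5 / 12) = -184 / 3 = -61.33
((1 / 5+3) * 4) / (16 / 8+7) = 64 / 45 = 1.42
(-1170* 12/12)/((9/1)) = -130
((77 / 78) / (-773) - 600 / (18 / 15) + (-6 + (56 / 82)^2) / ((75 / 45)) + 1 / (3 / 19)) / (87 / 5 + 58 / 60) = -13255747181 / 489878701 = -27.06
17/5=3.40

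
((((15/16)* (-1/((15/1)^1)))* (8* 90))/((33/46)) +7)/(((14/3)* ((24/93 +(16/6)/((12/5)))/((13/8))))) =-6670053/470624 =-14.17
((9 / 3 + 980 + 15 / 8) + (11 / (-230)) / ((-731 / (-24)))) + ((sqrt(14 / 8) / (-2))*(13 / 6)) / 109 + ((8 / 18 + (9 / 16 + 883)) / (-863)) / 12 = 123456093079927 / 125363108160 - 13*sqrt(7) / 2616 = 984.77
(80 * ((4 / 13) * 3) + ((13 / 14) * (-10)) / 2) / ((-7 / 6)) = -37785 / 637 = -59.32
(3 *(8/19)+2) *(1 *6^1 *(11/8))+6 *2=1479/38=38.92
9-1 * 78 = -69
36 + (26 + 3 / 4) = 251 / 4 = 62.75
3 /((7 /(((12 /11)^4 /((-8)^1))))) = -0.08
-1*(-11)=11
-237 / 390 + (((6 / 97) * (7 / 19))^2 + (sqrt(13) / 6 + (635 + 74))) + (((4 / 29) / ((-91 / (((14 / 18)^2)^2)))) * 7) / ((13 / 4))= sqrt(13) / 6 + 773711110329679523 / 1092208144501890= 708.99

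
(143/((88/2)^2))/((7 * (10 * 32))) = 13/394240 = 0.00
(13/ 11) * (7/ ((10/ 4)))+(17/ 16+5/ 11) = 4247/ 880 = 4.83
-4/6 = -2/3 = -0.67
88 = 88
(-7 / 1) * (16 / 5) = -112 / 5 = -22.40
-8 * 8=-64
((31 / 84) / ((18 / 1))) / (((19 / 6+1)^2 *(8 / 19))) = 589 / 210000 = 0.00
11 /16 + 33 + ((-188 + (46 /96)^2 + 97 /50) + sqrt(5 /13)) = -8763431 /57600 + sqrt(65) /13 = -151.52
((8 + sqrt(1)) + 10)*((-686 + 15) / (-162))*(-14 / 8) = -89243 / 648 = -137.72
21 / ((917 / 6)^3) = 648 / 110156459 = 0.00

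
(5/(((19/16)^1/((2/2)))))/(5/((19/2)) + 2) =1.67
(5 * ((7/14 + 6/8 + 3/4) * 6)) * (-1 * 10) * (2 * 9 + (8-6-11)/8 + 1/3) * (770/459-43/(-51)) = -11946025/459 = -26026.20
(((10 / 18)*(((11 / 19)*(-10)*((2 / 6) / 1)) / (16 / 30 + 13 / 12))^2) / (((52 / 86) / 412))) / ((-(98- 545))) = 214363600000 / 177641346051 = 1.21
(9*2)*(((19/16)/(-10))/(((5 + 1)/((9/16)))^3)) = -4617/2621440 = -0.00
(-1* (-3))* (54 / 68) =81 / 34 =2.38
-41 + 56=15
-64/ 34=-32/ 17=-1.88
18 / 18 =1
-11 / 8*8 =-11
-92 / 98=-46 / 49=-0.94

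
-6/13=-0.46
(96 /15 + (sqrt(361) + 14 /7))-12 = 77 /5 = 15.40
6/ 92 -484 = -22261/ 46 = -483.93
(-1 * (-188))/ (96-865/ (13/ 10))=-1222/ 3701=-0.33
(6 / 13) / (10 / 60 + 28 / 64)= 288 / 377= 0.76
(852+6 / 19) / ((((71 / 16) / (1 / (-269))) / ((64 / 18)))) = -2763776 / 1088643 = -2.54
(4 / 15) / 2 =2 / 15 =0.13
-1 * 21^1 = -21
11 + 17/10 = 127/10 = 12.70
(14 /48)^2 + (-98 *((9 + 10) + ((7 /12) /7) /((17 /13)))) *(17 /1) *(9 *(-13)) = 2140381201 /576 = 3715939.59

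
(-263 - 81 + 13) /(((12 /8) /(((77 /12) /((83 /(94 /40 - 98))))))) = 48756631 /29880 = 1631.75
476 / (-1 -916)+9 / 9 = 63 / 131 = 0.48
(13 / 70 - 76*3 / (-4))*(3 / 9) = 4003 / 210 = 19.06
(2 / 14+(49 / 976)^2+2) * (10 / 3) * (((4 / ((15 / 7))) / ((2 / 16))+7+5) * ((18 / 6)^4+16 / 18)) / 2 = 1064854558339 / 135027648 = 7886.20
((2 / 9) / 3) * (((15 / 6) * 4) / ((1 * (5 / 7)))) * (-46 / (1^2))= -1288 / 27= -47.70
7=7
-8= -8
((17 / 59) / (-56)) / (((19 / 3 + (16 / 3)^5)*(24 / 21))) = -4131 / 3965234240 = -0.00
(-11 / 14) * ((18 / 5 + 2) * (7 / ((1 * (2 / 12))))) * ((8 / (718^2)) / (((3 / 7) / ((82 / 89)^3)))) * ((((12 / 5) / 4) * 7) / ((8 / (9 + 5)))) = -87373081488 / 2271427742225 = -0.04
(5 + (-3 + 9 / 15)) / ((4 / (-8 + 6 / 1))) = -13 / 10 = -1.30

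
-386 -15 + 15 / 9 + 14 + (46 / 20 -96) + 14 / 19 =-272629 / 570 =-478.30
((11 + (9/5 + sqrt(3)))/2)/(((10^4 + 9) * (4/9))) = 9 * sqrt(3)/80072 + 72/50045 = 0.00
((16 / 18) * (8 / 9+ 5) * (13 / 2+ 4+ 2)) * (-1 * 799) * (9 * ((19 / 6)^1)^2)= -382181675 / 81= -4718292.28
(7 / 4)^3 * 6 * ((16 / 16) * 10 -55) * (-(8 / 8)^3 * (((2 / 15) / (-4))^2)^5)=343 / 139968000000000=0.00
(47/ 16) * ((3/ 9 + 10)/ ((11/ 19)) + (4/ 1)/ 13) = 366083/ 6864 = 53.33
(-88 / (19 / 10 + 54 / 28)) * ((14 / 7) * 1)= -3080 / 67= -45.97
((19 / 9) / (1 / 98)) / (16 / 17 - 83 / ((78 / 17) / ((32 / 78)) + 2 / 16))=-12170963 / 376398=-32.34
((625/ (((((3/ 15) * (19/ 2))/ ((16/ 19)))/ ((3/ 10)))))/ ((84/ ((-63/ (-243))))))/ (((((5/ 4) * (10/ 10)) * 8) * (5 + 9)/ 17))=0.03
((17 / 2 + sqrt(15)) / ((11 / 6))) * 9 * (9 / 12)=81 * sqrt(15) / 22 + 1377 / 44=45.56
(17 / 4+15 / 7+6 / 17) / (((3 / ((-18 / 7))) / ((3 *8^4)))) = -59185152 / 833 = -71050.60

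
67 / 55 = 1.22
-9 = -9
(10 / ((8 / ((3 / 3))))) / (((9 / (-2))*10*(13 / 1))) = -1 / 468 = -0.00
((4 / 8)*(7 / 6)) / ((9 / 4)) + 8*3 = 655 / 27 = 24.26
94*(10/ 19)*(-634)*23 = -13707080/ 19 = -721425.26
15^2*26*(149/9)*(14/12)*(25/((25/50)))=16948750/3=5649583.33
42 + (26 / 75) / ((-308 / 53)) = 484411 / 11550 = 41.94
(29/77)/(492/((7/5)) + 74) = 29/32758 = 0.00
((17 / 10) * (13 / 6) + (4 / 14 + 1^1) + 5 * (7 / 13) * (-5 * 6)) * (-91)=413869 / 60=6897.82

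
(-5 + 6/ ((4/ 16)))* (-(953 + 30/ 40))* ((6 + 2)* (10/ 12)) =-362425/ 3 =-120808.33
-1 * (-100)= 100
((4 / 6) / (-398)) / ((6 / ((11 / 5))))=-11 / 17910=-0.00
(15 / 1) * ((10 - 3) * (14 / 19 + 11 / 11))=3465 / 19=182.37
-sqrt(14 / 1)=-sqrt(14)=-3.74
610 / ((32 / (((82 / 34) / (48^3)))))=12505 / 30081024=0.00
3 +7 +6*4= 34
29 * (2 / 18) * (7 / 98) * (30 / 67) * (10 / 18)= 725 / 12663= 0.06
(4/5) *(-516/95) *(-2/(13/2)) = 8256/6175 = 1.34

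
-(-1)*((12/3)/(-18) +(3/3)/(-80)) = -169/720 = -0.23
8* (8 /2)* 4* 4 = 512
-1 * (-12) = 12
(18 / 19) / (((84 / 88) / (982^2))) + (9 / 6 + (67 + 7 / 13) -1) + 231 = 957372.48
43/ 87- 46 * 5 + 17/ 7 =-138290/ 609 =-227.08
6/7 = 0.86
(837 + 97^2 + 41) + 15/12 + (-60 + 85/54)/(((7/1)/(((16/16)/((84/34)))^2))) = 6859210999/666792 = 10286.88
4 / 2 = 2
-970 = -970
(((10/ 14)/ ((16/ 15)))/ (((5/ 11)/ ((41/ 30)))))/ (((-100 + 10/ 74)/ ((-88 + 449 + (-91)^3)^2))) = -473347867475835/ 41384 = -11437943830.37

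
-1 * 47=-47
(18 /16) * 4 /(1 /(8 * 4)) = 144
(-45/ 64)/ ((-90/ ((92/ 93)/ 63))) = 0.00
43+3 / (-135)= 1934 / 45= 42.98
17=17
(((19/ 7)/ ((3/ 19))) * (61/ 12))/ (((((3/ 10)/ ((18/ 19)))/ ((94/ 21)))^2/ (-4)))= -215598400/ 3087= -69840.75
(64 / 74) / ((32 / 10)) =10 / 37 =0.27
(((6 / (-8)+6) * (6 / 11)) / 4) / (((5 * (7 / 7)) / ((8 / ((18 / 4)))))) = 14 / 55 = 0.25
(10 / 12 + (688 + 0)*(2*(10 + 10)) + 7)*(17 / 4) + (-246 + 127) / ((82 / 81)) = 115005731 / 984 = 116875.74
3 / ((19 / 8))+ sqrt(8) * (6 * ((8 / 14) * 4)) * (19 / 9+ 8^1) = 24 / 19+ 832 * sqrt(2) / 3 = 393.47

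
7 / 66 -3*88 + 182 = -5405 / 66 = -81.89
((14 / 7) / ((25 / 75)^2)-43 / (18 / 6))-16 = -37 / 3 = -12.33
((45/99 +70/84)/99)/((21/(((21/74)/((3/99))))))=85/14652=0.01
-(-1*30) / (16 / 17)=31.88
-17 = -17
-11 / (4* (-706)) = 11 / 2824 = 0.00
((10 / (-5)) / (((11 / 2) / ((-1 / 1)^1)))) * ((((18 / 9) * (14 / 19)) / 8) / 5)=14 / 1045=0.01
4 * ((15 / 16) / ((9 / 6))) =5 / 2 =2.50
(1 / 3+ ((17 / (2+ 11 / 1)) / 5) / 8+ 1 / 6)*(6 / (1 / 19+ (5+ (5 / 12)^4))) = 81850176 / 130164515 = 0.63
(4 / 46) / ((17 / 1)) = 2 / 391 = 0.01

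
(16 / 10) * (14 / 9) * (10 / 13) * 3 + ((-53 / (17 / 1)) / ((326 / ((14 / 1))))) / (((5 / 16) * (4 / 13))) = 2351132 / 540345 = 4.35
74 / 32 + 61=1013 / 16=63.31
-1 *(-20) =20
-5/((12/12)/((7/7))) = -5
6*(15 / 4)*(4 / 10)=9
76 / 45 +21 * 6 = 5746 / 45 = 127.69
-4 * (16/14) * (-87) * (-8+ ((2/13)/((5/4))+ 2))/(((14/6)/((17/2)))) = -27118944/3185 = -8514.58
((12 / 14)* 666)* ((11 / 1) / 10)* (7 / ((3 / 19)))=139194 / 5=27838.80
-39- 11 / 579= -22592 / 579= -39.02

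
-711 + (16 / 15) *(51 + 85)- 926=-22379 / 15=-1491.93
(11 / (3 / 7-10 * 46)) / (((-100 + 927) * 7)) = -11 / 2660459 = -0.00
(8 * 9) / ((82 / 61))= 2196 / 41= 53.56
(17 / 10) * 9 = 153 / 10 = 15.30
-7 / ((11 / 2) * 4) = -7 / 22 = -0.32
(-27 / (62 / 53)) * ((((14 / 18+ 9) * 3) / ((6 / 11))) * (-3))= 115434 / 31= 3723.68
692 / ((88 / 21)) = 3633 / 22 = 165.14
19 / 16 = 1.19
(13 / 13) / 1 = 1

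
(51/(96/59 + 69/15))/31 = 15045/56947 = 0.26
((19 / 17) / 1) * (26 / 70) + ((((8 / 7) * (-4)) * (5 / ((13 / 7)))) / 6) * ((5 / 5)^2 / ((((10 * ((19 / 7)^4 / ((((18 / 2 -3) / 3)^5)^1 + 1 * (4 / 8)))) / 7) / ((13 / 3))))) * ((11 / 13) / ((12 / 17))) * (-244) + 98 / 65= 29711022494591 / 27216889245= 1091.64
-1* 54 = -54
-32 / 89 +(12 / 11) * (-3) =-3556 / 979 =-3.63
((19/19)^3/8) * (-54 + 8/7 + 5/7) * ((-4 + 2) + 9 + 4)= -4015/56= -71.70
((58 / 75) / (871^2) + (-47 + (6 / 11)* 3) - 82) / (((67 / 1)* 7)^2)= -79714202437 / 137668932225825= -0.00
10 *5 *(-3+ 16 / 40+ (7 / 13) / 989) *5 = -8355300 / 12857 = -649.86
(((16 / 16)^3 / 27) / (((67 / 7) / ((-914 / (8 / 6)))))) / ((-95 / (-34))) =-54383 / 57285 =-0.95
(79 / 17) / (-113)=-79 / 1921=-0.04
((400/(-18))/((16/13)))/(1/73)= -23725/18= -1318.06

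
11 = 11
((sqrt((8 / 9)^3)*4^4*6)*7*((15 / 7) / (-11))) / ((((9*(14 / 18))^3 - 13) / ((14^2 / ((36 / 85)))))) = -17059840*sqrt(2) / 9801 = -2461.61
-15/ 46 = -0.33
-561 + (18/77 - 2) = -43333/77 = -562.77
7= 7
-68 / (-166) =34 / 83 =0.41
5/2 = 2.50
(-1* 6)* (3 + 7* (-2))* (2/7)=18.86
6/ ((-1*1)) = -6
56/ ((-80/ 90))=-63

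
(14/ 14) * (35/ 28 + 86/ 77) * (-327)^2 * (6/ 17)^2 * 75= 52617087675/ 22253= 2364494.12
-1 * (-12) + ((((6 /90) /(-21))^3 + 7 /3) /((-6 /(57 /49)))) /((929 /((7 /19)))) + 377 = 79066919078438 /203256955125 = 389.00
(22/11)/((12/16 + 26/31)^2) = 30752/38809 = 0.79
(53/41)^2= 2809/1681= 1.67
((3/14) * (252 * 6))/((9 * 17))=36/17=2.12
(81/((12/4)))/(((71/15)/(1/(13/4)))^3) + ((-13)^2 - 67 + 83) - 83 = 80211539634/786330467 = 102.01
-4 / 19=-0.21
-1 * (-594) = 594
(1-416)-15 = -430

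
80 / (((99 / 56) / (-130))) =-5882.83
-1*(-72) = 72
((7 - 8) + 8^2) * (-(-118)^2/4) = -219303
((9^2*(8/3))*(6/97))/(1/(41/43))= 53136/4171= 12.74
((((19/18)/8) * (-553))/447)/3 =-10507/193104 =-0.05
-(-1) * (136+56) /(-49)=-192 /49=-3.92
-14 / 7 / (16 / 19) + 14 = 93 / 8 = 11.62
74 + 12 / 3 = 78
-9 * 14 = -126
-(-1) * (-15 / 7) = -15 / 7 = -2.14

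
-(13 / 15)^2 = -169 / 225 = -0.75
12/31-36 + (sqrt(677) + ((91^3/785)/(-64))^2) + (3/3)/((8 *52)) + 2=sqrt(677) + 194662869503723/1017195212800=217.39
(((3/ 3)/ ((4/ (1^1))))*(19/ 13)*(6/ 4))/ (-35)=-57/ 3640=-0.02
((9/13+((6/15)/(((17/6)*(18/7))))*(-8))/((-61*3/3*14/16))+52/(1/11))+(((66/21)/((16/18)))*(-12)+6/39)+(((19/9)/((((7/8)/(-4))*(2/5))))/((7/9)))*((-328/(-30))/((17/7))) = 390.07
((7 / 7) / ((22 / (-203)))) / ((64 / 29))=-5887 / 1408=-4.18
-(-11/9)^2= -121/81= -1.49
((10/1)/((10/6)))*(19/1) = 114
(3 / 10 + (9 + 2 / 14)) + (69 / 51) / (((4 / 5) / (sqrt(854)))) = 661 / 70 + 115 * sqrt(854) / 68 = 58.86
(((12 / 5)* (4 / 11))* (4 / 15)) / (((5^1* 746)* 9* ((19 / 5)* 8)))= 4 / 17540325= 0.00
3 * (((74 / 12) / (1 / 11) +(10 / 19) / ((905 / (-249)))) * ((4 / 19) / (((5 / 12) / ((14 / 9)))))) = 31285744 / 196023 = 159.60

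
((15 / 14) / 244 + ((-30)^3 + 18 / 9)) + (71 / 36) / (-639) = -7470238247 / 276696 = -26998.00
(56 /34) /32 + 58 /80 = 66 /85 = 0.78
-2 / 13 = -0.15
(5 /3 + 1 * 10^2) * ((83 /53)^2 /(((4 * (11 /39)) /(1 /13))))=2101145 /123596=17.00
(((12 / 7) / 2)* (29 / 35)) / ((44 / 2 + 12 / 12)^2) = 174 / 129605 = 0.00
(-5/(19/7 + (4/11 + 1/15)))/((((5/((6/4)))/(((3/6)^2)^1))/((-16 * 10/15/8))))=1155/7264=0.16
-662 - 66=-728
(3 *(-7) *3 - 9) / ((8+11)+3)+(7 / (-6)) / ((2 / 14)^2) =-3989 / 66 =-60.44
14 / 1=14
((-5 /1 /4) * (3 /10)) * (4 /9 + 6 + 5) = -103 /24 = -4.29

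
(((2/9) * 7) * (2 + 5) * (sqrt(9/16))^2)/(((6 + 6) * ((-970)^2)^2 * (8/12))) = 49/56658739840000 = 0.00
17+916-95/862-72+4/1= 745535/862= 864.89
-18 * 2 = -36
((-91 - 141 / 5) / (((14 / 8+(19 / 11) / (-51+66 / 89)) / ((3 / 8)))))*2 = -87974964 / 1688285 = -52.11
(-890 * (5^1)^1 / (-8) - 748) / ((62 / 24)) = -2301 / 31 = -74.23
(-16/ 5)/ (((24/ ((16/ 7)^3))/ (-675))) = 368640/ 343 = 1074.75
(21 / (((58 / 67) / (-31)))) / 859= -43617 / 49822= -0.88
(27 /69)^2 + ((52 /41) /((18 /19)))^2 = 140124085 /72029169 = 1.95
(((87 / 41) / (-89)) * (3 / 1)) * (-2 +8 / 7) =1566 / 25543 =0.06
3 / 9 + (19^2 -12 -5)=1033 / 3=344.33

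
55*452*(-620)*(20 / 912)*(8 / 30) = -15413200 / 171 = -90135.67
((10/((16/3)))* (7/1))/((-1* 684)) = -35/1824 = -0.02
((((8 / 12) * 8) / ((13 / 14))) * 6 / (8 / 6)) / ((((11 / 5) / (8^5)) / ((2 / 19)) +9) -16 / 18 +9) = 990904320 / 656039813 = 1.51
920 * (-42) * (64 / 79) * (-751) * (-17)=-31572280320 / 79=-399649117.97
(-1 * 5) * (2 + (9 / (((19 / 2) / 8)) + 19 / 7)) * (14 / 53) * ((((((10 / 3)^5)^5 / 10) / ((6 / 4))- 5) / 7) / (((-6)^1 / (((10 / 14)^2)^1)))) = 136249999999134176952225434375 / 877962998970664929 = 155188772372.95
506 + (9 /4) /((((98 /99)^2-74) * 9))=1448506279 /2862680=506.00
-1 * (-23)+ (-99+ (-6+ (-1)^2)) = -81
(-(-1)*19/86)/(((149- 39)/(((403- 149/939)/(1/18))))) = 980058/67295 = 14.56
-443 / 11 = -40.27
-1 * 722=-722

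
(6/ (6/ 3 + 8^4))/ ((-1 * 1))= -1/ 683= -0.00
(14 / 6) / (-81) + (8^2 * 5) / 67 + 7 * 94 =10790189 / 16281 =662.75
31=31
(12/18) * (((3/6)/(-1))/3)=-1/9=-0.11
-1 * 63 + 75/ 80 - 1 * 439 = -8017/ 16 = -501.06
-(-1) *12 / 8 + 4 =11 / 2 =5.50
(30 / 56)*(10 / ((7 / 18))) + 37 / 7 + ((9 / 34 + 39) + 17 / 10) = 250008 / 4165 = 60.03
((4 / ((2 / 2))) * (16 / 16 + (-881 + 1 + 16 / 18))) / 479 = -31612 / 4311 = -7.33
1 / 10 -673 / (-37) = 6767 / 370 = 18.29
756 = 756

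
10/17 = 0.59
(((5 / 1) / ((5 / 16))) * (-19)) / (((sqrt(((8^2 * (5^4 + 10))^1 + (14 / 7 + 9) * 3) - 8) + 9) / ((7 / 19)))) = 42 / 1691 - 14 * sqrt(40665) / 5073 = -0.53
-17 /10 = -1.70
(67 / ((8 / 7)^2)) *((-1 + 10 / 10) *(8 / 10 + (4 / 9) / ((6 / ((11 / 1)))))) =0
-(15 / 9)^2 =-25 / 9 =-2.78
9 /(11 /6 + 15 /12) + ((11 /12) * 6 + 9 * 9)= 6617 /74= 89.42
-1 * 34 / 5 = -34 / 5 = -6.80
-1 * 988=-988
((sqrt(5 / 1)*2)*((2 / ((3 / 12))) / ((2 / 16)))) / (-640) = -sqrt(5) / 5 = -0.45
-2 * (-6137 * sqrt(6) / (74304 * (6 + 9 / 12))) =6137 * sqrt(6) / 250776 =0.06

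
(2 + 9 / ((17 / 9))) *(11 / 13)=1265 / 221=5.72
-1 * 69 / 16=-69 / 16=-4.31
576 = 576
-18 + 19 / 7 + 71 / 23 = -1964 / 161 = -12.20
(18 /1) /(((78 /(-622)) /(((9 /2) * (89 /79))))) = -747333 /1027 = -727.69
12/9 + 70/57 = 146/57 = 2.56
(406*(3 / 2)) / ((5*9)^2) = 203 / 675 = 0.30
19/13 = 1.46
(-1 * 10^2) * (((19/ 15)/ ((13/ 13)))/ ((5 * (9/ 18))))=-152/ 3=-50.67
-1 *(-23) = 23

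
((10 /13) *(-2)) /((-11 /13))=20 /11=1.82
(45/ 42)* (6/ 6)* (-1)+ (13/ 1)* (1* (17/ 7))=61/ 2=30.50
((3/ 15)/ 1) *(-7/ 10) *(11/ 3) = -77/ 150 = -0.51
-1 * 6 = -6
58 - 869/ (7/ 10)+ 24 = -8116/ 7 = -1159.43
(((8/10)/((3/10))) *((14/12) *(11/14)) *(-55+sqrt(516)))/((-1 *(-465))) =-242/837+44 *sqrt(129)/4185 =-0.17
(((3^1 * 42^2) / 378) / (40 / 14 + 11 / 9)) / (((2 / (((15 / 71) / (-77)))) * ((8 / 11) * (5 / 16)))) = -378 / 18247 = -0.02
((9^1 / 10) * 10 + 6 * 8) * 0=0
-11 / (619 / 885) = -9735 / 619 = -15.73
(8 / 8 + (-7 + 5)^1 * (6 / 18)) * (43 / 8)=43 / 24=1.79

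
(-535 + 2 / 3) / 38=-1603 / 114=-14.06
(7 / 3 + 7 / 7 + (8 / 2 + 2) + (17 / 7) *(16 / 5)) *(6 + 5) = 19756 / 105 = 188.15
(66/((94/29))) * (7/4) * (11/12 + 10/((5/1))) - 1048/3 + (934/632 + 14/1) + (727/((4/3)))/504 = -570997199/2495136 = -228.84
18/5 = 3.60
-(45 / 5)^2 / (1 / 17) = -1377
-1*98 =-98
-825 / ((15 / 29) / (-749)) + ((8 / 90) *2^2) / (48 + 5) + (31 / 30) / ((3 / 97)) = 5698663753 / 4770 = 1194688.42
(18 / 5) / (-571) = -0.01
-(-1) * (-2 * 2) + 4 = 0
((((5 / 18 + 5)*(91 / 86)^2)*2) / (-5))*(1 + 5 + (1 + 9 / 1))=-629356 / 16641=-37.82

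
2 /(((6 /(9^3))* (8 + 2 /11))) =29.70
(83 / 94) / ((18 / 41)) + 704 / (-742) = 666929 / 627732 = 1.06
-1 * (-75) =75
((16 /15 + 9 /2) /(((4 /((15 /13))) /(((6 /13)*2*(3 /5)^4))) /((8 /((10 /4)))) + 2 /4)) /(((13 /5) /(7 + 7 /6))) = 2651292 /1448941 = 1.83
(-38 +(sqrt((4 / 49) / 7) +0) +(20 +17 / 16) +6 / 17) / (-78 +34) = 4511 / 11968 - sqrt(7) / 1078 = 0.37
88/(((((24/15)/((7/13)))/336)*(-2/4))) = -258720/13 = -19901.54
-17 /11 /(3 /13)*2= -442 /33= -13.39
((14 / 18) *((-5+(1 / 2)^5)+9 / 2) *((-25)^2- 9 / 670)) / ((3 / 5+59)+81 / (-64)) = -14655935 / 3752067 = -3.91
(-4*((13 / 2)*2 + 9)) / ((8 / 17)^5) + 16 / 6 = -46822513 / 12288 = -3810.43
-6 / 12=-1 / 2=-0.50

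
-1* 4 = -4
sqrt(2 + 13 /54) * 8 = 11.98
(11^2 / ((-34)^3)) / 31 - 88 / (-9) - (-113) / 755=82190405573 / 8279191080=9.93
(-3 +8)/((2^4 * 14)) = 5/224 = 0.02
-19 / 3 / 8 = -19 / 24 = -0.79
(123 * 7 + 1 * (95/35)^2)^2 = 1810502500/2401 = 754061.85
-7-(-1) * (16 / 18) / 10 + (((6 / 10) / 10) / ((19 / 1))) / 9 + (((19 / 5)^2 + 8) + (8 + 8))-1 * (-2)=11467 / 342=33.53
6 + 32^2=1030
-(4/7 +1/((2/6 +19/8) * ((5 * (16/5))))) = -541/910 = -0.59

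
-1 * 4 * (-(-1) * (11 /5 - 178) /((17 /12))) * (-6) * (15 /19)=-759456 /323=-2351.26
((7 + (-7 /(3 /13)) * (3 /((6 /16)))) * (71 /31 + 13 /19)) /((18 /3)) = -206444 /1767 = -116.83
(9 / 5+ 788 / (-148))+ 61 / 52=-22619 / 9620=-2.35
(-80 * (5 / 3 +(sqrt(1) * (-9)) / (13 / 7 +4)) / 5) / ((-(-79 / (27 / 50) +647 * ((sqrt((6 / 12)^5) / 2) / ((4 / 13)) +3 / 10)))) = -152257167360 / 49365302690417 +418585190400 * sqrt(2) / 49365302690417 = 0.01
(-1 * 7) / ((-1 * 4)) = 7 / 4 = 1.75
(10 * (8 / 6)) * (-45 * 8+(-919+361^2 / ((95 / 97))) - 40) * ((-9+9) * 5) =0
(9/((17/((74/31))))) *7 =4662/527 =8.85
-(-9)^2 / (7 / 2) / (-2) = 81 / 7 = 11.57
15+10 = 25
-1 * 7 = -7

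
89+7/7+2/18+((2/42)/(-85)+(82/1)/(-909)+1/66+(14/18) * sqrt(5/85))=7 * sqrt(17)/153+1071315229/11898810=90.22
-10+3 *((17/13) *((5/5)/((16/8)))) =-209/26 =-8.04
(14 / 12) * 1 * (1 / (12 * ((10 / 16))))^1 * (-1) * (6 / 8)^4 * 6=-189 / 640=-0.30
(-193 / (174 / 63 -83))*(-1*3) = -7.22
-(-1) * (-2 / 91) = -2 / 91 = -0.02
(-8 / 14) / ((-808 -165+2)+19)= 1 / 1666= 0.00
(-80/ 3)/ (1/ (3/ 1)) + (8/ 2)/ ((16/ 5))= -315/ 4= -78.75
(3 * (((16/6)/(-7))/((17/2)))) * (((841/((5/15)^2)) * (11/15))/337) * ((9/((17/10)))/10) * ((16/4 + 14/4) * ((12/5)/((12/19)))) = -33.41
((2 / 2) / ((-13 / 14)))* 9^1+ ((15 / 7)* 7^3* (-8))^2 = 449467074 / 13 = 34574390.31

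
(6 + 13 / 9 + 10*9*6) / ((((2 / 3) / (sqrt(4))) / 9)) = 14781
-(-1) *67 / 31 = 67 / 31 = 2.16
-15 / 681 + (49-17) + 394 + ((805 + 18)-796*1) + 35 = 487.98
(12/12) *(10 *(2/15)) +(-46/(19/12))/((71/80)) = -127084/4047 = -31.40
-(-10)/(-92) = -5/46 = -0.11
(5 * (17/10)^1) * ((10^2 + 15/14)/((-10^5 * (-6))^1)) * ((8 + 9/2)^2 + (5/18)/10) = 13533343/60480000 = 0.22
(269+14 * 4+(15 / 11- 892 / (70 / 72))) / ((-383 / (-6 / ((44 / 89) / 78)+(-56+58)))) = -2364804562 / 1622005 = -1457.95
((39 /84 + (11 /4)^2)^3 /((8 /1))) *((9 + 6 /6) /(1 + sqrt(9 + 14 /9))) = -32695771455 /483295232 + 10898590485 *sqrt(95) /483295232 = 152.14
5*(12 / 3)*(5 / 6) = 50 / 3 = 16.67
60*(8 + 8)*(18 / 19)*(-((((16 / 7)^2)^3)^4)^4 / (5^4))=-136173333414739320157636362586096329310355578918728583684429302005073214442294359873047704176882268454627706334500356096 / 3199450941423906801101015598339448115695900706954804384513953107894738532543816802375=-42561469423292908620426190000000000.00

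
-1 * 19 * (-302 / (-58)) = -2869 / 29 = -98.93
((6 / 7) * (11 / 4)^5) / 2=483153 / 7168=67.40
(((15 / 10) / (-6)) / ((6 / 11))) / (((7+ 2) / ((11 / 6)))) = -121 / 1296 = -0.09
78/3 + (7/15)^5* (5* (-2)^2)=4015978/151875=26.44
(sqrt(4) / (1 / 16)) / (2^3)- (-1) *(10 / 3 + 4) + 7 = 55 / 3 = 18.33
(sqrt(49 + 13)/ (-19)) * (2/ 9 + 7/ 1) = -65 * sqrt(62)/ 171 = -2.99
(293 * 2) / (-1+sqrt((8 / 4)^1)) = 586+586 * sqrt(2) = 1414.73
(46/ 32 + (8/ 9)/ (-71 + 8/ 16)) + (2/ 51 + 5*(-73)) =-125480957/ 345168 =-363.54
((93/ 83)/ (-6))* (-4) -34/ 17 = -104/ 83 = -1.25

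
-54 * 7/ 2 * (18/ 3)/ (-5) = 226.80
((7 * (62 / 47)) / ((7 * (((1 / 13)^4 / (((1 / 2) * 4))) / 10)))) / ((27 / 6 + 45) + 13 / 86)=304574504 / 20069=15176.37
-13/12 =-1.08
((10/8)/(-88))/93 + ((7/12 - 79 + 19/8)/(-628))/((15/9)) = 186305/2569776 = 0.07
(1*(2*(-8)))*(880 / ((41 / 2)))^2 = -49561600 / 1681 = -29483.40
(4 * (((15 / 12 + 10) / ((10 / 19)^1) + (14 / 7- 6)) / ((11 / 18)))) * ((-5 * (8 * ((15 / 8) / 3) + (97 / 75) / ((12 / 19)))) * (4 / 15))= -881677 / 825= -1068.70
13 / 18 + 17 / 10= 109 / 45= 2.42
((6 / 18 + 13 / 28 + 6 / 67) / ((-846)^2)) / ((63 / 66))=54923 / 42294521304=0.00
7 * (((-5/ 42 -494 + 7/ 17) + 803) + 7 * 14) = 290807/ 102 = 2851.05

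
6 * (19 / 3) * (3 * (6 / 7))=684 / 7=97.71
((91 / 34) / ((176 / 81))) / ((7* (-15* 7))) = -351 / 209440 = -0.00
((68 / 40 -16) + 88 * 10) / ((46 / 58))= 251053 / 230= 1091.53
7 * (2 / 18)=0.78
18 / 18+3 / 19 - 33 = -31.84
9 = 9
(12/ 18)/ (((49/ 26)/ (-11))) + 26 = 3250/ 147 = 22.11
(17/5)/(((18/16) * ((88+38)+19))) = 136/6525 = 0.02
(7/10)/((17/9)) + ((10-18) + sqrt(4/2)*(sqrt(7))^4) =-1297/170 + 49*sqrt(2) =61.67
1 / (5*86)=1 / 430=0.00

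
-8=-8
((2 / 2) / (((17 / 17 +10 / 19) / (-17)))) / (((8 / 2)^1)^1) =-323 / 116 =-2.78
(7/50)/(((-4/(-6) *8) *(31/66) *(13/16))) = 693/10075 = 0.07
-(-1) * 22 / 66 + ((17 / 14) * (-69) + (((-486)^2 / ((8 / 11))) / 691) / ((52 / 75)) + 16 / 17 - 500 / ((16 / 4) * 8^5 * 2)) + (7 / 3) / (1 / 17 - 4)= 8375284183275883 / 14081351811072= 594.78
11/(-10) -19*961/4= -91317/20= -4565.85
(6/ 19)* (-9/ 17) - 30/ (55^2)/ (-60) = -326377/ 1954150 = -0.17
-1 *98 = -98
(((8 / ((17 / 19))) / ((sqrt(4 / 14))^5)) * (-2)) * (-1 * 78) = 31966.08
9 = 9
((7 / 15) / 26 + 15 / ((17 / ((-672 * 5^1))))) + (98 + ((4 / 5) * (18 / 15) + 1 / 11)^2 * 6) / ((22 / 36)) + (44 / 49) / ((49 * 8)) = -3699211197081716 / 1324231033125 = -2793.48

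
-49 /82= -0.60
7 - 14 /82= 6.83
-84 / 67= -1.25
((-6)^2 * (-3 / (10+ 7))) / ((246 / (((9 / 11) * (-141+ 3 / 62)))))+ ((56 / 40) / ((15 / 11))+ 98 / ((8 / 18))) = 8003947883 / 35651550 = 224.50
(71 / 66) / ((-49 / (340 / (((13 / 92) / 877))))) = -973855880 / 21021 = -46327.76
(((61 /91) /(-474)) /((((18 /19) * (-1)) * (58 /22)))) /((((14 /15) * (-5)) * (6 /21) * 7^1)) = -12749 /210148848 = -0.00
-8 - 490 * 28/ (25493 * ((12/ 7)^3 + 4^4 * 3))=-6760108181/ 844939992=-8.00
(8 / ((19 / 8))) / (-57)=-64 / 1083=-0.06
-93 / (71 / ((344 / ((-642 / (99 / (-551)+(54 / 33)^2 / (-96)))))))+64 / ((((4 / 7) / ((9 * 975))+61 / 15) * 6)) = 56986631559027 / 23004198242366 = 2.48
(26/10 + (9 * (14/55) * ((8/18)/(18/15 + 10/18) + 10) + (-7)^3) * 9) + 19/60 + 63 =-29299361/10428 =-2809.68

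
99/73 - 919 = -66988/73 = -917.64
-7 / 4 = -1.75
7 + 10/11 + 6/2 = 120/11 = 10.91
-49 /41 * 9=-441 /41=-10.76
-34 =-34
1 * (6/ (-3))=-2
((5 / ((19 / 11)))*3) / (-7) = -165 / 133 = -1.24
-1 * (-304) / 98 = 152 / 49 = 3.10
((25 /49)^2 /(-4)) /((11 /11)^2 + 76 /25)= -15625 /970004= -0.02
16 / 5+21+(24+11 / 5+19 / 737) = 185819 / 3685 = 50.43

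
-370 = -370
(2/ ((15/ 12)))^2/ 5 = 64/ 125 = 0.51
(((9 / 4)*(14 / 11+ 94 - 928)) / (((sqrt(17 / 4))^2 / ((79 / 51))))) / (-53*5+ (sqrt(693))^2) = -542730 / 340153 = -1.60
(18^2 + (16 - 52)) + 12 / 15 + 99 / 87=42041 / 145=289.94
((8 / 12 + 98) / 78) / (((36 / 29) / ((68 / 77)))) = 0.90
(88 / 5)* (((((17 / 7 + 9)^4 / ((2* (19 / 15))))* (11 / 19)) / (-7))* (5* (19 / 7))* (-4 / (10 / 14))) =237895680000 / 319333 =744976.81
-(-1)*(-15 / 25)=-3 / 5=-0.60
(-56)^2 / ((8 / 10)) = 3920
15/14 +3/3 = 29/14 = 2.07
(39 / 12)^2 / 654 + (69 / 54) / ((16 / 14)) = 35605 / 31392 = 1.13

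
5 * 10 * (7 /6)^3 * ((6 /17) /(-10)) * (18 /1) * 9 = -15435 /34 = -453.97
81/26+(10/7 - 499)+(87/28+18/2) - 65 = -199235/364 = -547.35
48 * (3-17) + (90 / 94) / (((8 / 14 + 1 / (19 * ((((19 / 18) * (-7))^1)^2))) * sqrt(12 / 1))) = -672 + 5041365 * sqrt(3) / 18083344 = -671.52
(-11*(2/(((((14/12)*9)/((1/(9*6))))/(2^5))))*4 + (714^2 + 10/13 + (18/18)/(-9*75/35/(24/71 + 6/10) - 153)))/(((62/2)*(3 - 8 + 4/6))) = -56305007227589/14836722264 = -3794.98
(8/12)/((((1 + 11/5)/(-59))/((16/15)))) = -118/9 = -13.11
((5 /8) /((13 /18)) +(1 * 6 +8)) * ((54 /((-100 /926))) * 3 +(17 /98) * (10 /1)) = -54571481 /2450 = -22274.07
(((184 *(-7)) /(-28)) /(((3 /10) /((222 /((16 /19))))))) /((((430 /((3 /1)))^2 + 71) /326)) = 118599615 /185539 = 639.22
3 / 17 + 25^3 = 265628 / 17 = 15625.18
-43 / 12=-3.58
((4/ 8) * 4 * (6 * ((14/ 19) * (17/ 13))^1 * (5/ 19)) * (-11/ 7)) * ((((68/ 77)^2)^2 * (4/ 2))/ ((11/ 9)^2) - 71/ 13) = 22.22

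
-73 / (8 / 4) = -73 / 2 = -36.50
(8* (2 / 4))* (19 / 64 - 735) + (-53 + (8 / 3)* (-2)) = -143863 / 48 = -2997.15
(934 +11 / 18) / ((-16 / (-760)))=1598185 / 36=44394.03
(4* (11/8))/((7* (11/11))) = 0.79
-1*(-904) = 904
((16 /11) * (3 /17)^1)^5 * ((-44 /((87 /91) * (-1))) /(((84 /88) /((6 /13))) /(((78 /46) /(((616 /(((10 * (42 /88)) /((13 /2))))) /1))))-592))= 695614832640 /5849508505589419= 0.00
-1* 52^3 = -140608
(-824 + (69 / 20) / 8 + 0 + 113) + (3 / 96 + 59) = -651.54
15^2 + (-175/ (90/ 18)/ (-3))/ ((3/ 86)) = 5035/ 9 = 559.44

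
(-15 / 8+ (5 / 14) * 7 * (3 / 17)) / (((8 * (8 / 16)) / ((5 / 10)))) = -195 / 1088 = -0.18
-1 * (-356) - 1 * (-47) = 403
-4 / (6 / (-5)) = 3.33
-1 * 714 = -714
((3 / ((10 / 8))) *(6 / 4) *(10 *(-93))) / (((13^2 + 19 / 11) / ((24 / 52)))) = -36828 / 4069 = -9.05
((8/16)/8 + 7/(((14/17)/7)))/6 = 953/96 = 9.93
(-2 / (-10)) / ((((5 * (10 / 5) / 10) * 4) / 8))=2 / 5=0.40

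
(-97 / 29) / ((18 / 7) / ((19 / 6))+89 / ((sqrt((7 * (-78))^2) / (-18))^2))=-3.68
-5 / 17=-0.29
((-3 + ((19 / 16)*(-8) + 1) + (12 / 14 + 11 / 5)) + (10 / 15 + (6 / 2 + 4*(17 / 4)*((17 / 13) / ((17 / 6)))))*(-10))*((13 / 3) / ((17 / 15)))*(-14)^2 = -4722886 / 51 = -92605.61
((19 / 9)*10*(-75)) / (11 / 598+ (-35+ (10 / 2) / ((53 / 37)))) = 150546500 / 2994231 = 50.28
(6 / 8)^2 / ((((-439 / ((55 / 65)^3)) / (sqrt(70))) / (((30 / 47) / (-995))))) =35937 * sqrt(70) / 72166475992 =0.00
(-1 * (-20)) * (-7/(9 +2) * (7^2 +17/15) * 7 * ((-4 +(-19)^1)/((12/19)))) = 16102576/99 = 162652.28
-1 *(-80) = 80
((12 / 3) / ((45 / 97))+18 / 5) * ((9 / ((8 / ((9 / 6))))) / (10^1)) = 33 / 16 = 2.06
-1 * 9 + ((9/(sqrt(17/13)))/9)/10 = -9 + sqrt(221)/170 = -8.91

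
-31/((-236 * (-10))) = -31/2360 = -0.01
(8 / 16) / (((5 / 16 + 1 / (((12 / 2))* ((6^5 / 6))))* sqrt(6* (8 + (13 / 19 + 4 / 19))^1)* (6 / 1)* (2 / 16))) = 0.29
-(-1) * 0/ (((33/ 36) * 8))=0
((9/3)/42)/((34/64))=16/119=0.13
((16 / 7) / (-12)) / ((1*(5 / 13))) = -52 / 105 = -0.50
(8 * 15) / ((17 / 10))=1200 / 17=70.59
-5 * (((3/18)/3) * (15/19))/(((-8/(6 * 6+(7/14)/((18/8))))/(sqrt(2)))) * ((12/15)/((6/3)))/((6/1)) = 815 * sqrt(2)/12312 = 0.09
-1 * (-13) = 13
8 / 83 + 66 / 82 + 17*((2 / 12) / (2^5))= 646715 / 653376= 0.99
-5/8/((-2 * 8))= 5/128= 0.04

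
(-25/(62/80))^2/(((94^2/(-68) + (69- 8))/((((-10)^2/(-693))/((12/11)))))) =106250000/53217297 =2.00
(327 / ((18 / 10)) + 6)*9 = 1689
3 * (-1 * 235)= -705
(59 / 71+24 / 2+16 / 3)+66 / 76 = 154051 / 8094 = 19.03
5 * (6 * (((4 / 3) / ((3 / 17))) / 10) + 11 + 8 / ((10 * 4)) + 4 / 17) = 4072 / 51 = 79.84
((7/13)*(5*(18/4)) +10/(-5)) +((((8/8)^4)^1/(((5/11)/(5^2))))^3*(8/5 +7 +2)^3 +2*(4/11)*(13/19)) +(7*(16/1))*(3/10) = 5383880349057/27170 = 198155331.21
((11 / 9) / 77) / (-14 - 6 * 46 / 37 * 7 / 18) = -37 / 39396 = -0.00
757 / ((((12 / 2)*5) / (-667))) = -504919 / 30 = -16830.63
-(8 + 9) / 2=-8.50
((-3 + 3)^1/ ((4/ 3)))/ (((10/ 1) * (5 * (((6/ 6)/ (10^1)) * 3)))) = 0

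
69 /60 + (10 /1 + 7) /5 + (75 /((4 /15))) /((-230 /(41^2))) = -1886939 /920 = -2051.02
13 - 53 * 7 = -358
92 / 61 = 1.51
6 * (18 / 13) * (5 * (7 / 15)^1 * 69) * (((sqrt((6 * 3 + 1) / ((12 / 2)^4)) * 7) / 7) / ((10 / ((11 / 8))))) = 5313 * sqrt(19) / 1040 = 22.27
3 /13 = 0.23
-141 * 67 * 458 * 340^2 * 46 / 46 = -500169525600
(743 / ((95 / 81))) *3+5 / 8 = 1444867 / 760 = 1901.14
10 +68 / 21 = 278 / 21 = 13.24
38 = 38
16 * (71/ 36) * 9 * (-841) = -238844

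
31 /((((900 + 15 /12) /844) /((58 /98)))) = 17.18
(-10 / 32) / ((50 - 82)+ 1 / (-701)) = 3505 / 358928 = 0.01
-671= -671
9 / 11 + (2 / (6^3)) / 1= 983 / 1188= 0.83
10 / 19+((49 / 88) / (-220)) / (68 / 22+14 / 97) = 60664893 / 115434880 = 0.53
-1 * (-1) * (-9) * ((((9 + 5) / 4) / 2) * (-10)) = 315 / 2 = 157.50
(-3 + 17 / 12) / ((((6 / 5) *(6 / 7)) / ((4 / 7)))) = -95 / 108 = -0.88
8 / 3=2.67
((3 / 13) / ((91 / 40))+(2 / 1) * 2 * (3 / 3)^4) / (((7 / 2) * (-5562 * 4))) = -1213 / 23029461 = -0.00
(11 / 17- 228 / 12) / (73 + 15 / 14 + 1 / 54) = -58968 / 238051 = -0.25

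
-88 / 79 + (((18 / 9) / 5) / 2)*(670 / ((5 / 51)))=539446 / 395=1365.69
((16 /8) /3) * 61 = 122 /3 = 40.67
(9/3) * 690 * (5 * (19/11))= 196650/11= 17877.27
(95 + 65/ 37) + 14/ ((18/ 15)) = 12035/ 111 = 108.42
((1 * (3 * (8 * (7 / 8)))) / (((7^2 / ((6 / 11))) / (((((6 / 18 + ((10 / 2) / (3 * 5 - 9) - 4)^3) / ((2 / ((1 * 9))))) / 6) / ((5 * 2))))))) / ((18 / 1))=-617 / 20160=-0.03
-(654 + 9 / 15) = -654.60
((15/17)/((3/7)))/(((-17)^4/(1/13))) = 35/18458141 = 0.00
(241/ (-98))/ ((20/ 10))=-241/ 196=-1.23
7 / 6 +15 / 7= 139 / 42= 3.31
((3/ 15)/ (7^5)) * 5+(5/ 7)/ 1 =12006/ 16807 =0.71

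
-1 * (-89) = 89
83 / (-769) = -83 / 769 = -0.11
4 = 4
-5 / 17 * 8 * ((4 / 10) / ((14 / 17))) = -8 / 7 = -1.14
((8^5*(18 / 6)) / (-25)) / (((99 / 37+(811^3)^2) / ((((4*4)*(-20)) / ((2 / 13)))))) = 94568448 / 3289855864509814205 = 0.00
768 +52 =820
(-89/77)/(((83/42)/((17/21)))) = -3026/6391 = -0.47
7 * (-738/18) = -287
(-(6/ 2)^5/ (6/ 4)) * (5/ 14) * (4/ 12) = -135/ 7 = -19.29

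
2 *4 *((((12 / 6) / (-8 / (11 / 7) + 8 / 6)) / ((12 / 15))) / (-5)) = 33 / 31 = 1.06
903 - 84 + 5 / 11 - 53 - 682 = 929 / 11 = 84.45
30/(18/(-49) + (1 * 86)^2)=0.00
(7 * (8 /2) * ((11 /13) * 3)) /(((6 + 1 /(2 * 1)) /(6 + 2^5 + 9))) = 86856 /169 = 513.94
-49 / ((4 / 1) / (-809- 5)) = 19943 / 2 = 9971.50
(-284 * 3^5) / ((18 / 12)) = -46008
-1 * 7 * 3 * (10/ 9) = -70/ 3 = -23.33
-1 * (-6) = 6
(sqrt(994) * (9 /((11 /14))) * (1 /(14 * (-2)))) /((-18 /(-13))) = -9.32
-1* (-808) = 808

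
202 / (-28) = -101 / 14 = -7.21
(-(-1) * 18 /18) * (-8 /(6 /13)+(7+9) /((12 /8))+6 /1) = -2 /3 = -0.67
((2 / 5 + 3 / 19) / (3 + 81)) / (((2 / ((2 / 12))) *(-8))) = -53 / 766080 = -0.00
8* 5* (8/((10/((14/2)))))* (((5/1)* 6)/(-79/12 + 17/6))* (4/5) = -7168/5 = -1433.60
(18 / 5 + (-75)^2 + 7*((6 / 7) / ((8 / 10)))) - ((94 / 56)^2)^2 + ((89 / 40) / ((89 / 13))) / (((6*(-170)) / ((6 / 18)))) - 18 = 13189820661991 / 2351059200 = 5610.16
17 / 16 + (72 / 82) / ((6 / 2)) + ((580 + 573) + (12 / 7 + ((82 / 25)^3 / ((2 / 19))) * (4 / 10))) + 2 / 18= 4165969844251 / 3228750000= 1290.27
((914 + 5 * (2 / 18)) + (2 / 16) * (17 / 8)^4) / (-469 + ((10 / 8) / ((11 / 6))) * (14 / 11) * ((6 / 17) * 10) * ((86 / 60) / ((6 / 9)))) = -79478100647 / 40073822208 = -1.98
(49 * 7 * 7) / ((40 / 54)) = 64827 / 20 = 3241.35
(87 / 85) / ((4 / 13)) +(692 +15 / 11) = 2605621 / 3740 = 696.69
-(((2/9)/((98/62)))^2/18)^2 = -3694084/3063651608241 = -0.00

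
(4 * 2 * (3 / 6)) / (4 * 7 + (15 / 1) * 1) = 4 / 43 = 0.09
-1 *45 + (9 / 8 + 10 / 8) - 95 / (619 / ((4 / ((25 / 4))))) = -1057827 / 24760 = -42.72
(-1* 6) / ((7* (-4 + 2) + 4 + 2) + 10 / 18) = 54 / 67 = 0.81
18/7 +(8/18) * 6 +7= 257/21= 12.24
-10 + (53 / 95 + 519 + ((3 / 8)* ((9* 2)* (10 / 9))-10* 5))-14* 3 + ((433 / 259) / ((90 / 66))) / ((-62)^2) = 120608083331 / 283744860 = 425.06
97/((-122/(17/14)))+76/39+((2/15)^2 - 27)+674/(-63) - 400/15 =-316560409/4995900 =-63.36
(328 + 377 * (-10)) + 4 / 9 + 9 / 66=-681401 / 198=-3441.42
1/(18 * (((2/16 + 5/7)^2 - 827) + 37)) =-1568/22277079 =-0.00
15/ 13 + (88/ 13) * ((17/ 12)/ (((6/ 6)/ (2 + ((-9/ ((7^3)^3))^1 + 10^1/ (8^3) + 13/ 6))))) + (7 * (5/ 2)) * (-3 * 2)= -38497140602509/ 604335618432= -63.70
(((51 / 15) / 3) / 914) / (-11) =-17 / 150810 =-0.00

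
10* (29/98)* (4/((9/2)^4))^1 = 9280/321489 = 0.03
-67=-67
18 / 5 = 3.60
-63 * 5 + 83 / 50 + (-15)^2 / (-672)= -1756579 / 5600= -313.67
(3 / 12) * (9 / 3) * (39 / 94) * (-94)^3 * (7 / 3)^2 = -1407133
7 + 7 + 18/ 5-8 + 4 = 68/ 5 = 13.60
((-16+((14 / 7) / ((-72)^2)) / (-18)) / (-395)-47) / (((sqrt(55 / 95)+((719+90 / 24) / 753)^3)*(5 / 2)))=-12565420856337021490519139914 / 153545811264483323530215375+27700033962975148985490304*sqrt(209) / 5686881898684567538156125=-11.42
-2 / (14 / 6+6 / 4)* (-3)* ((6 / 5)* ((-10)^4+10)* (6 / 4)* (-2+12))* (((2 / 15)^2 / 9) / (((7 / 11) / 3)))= 302016 / 115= 2626.23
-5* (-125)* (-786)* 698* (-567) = 194420047500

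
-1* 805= -805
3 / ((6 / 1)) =1 / 2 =0.50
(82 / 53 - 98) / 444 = -426 / 1961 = -0.22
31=31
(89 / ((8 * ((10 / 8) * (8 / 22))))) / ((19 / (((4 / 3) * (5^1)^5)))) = 611875 / 114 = 5367.32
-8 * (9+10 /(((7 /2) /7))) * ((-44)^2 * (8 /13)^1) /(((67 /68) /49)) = -11972595712 /871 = -13745804.49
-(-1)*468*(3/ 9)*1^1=156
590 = 590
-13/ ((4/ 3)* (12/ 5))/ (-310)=0.01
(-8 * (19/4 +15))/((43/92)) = -14536/43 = -338.05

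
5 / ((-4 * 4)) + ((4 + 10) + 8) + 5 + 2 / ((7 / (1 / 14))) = 20939 / 784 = 26.71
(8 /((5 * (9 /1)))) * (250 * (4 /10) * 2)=320 /9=35.56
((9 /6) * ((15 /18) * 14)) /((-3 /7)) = -245 /6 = -40.83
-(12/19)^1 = -12/19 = -0.63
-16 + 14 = -2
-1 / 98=-0.01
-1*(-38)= 38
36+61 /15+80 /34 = 10817 /255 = 42.42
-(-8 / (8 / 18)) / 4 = 9 / 2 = 4.50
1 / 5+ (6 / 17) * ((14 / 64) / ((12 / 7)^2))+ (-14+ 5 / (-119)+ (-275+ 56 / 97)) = -12776202811 / 44325120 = -288.24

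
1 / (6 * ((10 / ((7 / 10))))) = 7 / 600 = 0.01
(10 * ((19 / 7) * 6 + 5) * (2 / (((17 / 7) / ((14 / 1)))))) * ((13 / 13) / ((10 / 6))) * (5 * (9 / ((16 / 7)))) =985635 / 34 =28989.26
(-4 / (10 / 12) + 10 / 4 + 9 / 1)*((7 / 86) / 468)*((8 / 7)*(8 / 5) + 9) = 25393 / 2012400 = 0.01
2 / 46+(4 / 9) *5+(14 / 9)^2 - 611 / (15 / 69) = -26137094 / 9315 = -2805.91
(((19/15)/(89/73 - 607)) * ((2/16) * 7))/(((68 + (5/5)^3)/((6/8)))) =-9709/488210880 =-0.00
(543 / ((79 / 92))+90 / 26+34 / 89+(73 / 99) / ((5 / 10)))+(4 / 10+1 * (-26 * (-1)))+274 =42442617959 / 45244485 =938.07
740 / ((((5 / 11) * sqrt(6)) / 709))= 471221.41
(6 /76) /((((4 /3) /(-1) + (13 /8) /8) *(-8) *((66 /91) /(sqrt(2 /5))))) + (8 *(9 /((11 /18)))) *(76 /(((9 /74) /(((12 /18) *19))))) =78 *sqrt(10) /32395 + 10258176 /11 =932561.46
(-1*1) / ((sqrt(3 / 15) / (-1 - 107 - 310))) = 418*sqrt(5) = 934.68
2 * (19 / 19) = 2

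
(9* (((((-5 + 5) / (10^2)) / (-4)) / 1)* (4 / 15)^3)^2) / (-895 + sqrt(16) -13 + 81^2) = 0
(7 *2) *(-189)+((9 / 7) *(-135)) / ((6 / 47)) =-4005.64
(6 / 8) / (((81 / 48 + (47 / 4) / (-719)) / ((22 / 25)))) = 189816 / 480625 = 0.39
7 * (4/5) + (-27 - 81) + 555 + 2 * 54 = 2803/5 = 560.60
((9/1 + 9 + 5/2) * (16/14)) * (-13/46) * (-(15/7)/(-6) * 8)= -21320/1127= -18.92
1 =1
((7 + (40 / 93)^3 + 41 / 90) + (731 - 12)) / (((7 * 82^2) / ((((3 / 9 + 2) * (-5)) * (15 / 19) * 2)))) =-29219680565 / 102761432892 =-0.28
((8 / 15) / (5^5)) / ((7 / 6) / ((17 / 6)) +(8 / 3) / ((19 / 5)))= 2584 / 16859375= 0.00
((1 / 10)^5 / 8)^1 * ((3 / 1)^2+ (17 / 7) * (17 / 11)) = 491 / 30800000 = 0.00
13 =13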